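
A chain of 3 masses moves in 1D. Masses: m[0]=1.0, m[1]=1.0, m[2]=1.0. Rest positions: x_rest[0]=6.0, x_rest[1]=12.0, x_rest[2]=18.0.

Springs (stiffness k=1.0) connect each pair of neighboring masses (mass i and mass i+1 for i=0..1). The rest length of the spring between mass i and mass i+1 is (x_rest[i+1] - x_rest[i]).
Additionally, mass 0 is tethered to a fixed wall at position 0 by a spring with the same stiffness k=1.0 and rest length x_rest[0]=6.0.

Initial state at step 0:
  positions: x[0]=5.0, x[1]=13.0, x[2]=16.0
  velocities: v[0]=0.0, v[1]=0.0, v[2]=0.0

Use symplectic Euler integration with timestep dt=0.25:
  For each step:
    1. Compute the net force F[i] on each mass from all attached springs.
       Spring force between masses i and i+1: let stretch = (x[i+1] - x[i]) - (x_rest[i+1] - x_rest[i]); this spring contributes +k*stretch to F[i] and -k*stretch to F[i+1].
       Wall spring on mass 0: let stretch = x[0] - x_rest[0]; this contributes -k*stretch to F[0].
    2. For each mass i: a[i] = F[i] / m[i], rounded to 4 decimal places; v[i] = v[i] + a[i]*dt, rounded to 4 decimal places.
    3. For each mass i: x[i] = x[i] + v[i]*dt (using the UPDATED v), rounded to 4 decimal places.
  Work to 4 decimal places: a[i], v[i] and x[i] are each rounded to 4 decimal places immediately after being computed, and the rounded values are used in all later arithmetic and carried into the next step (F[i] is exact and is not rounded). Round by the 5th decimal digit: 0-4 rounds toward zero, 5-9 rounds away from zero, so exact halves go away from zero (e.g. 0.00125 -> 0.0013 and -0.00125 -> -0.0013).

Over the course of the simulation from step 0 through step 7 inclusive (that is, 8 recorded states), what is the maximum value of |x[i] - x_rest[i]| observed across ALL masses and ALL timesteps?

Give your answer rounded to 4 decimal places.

Answer: 2.1261

Derivation:
Step 0: x=[5.0000 13.0000 16.0000] v=[0.0000 0.0000 0.0000]
Step 1: x=[5.1875 12.6875 16.1875] v=[0.7500 -1.2500 0.7500]
Step 2: x=[5.5195 12.1250 16.5313] v=[1.3281 -2.2500 1.3750]
Step 3: x=[5.9194 11.4251 16.9747] v=[1.5996 -2.7998 1.7734]
Step 4: x=[6.2935 10.7279 17.4462] v=[1.4962 -2.7888 1.8860]
Step 5: x=[6.5514 10.1735 17.8728] v=[1.0314 -2.2178 1.7064]
Step 6: x=[6.6262 9.8739 18.1932] v=[0.2991 -1.1985 1.2816]
Step 7: x=[6.4898 9.8913 18.3687] v=[-0.5455 0.0694 0.7018]
Max displacement = 2.1261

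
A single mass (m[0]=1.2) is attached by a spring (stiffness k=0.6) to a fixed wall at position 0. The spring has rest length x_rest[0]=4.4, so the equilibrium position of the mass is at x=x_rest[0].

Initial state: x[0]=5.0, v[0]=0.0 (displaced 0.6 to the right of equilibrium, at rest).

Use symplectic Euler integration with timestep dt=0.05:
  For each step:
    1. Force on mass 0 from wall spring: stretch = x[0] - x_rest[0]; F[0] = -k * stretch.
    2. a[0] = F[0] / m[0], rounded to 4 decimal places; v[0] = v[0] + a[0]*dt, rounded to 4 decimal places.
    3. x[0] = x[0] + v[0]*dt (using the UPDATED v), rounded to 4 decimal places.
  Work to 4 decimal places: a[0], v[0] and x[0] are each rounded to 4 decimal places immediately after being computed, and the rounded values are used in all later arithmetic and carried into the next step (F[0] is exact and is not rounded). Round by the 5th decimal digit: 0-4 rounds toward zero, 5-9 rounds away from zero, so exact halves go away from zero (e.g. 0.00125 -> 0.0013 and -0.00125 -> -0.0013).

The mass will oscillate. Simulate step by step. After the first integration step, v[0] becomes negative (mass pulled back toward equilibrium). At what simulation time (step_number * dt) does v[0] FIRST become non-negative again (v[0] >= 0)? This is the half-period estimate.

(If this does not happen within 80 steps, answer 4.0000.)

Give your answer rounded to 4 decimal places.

Answer: 4.0000

Derivation:
Step 0: x=[5.0000] v=[0.0000]
Step 1: x=[4.9993] v=[-0.0150]
Step 2: x=[4.9978] v=[-0.0300]
Step 3: x=[4.9956] v=[-0.0449]
Step 4: x=[4.9926] v=[-0.0598]
Step 5: x=[4.9889] v=[-0.0746]
Step 6: x=[4.9844] v=[-0.0893]
Step 7: x=[4.9792] v=[-0.1039]
Step 8: x=[4.9733] v=[-0.1184]
Step 9: x=[4.9667] v=[-0.1327]
Step 10: x=[4.9594] v=[-0.1469]
Step 11: x=[4.9514] v=[-0.1609]
Step 12: x=[4.9427] v=[-0.1747]
Step 13: x=[4.9333] v=[-0.1883]
Step 14: x=[4.9232] v=[-0.2016]
Step 15: x=[4.9125] v=[-0.2147]
Step 16: x=[4.9011] v=[-0.2275]
Step 17: x=[4.8891] v=[-0.2400]
Step 18: x=[4.8765] v=[-0.2522]
Step 19: x=[4.8633] v=[-0.2641]
Step 20: x=[4.8495] v=[-0.2757]
Step 21: x=[4.8352] v=[-0.2869]
Step 22: x=[4.8203] v=[-0.2978]
Step 23: x=[4.8049] v=[-0.3083]
Step 24: x=[4.7890] v=[-0.3184]
Step 25: x=[4.7726] v=[-0.3281]
Step 26: x=[4.7557] v=[-0.3374]
Step 27: x=[4.7384] v=[-0.3463]
Step 28: x=[4.7207] v=[-0.3548]
Step 29: x=[4.7026] v=[-0.3628]
Step 30: x=[4.6841] v=[-0.3704]
Step 31: x=[4.6652] v=[-0.3775]
Step 32: x=[4.6460] v=[-0.3841]
Step 33: x=[4.6265] v=[-0.3903]
Step 34: x=[4.6067] v=[-0.3960]
Step 35: x=[4.5866] v=[-0.4012]
Step 36: x=[4.5663] v=[-0.4059]
Step 37: x=[4.5458] v=[-0.4101]
Step 38: x=[4.5251] v=[-0.4137]
Step 39: x=[4.5043] v=[-0.4168]
Step 40: x=[4.4833] v=[-0.4194]
Step 41: x=[4.4622] v=[-0.4215]
Step 42: x=[4.4410] v=[-0.4231]
Step 43: x=[4.4198] v=[-0.4241]
Step 44: x=[4.3986] v=[-0.4246]
Step 45: x=[4.3774] v=[-0.4246]
Step 46: x=[4.3562] v=[-0.4240]
Step 47: x=[4.3351] v=[-0.4229]
Step 48: x=[4.3140] v=[-0.4213]
Step 49: x=[4.2930] v=[-0.4192]
Step 50: x=[4.2722] v=[-0.4165]
Step 51: x=[4.2515] v=[-0.4133]
Step 52: x=[4.2310] v=[-0.4096]
Step 53: x=[4.2107] v=[-0.4054]
Step 54: x=[4.1907] v=[-0.4007]
Step 55: x=[4.1709] v=[-0.3955]
Step 56: x=[4.1514] v=[-0.3898]
Step 57: x=[4.1322] v=[-0.3836]
Step 58: x=[4.1134] v=[-0.3769]
Step 59: x=[4.0949] v=[-0.3697]
Step 60: x=[4.0768] v=[-0.3621]
Step 61: x=[4.0591] v=[-0.3540]
Step 62: x=[4.0418] v=[-0.3455]
Step 63: x=[4.0250] v=[-0.3365]
Step 64: x=[4.0086] v=[-0.3271]
Step 65: x=[3.9927] v=[-0.3173]
Step 66: x=[3.9773] v=[-0.3071]
Step 67: x=[3.9625] v=[-0.2965]
Step 68: x=[3.9482] v=[-0.2856]
Step 69: x=[3.9345] v=[-0.2743]
Step 70: x=[3.9214] v=[-0.2627]
Step 71: x=[3.9089] v=[-0.2507]
Step 72: x=[3.8970] v=[-0.2384]
Step 73: x=[3.8857] v=[-0.2258]
Step 74: x=[3.8751] v=[-0.2129]
Step 75: x=[3.8651] v=[-0.1998]
Step 76: x=[3.8558] v=[-0.1864]
Step 77: x=[3.8472] v=[-0.1728]
Step 78: x=[3.8393] v=[-0.1590]
Step 79: x=[3.8321] v=[-0.1450]
Step 80: x=[3.8256] v=[-0.1308]
v[0] did not become non-negative within 80 steps; using fallback time=4.0000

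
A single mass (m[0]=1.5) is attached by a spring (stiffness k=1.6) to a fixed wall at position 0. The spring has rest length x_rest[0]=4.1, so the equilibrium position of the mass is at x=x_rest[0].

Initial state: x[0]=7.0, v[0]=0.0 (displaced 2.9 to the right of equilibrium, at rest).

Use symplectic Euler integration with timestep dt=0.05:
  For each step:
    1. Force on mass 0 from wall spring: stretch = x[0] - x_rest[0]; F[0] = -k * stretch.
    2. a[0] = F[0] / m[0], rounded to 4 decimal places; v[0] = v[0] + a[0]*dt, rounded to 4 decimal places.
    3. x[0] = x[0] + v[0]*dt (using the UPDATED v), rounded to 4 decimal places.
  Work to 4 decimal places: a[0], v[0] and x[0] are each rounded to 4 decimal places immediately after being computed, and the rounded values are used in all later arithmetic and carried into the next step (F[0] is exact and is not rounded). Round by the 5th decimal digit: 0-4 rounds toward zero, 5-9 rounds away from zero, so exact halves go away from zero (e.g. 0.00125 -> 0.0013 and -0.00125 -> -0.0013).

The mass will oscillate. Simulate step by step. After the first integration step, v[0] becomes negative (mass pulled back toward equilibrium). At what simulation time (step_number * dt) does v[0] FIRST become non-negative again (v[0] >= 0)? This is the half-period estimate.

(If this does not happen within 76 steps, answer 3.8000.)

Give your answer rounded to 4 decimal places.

Answer: 3.0500

Derivation:
Step 0: x=[7.0000] v=[0.0000]
Step 1: x=[6.9923] v=[-0.1547]
Step 2: x=[6.9769] v=[-0.3090]
Step 3: x=[6.9538] v=[-0.4624]
Step 4: x=[6.9231] v=[-0.6146]
Step 5: x=[6.8848] v=[-0.7652]
Step 6: x=[6.8391] v=[-0.9137]
Step 7: x=[6.7861] v=[-1.0598]
Step 8: x=[6.7259] v=[-1.2031]
Step 9: x=[6.6587] v=[-1.3432]
Step 10: x=[6.5847] v=[-1.4797]
Step 11: x=[6.5041] v=[-1.6122]
Step 12: x=[6.4171] v=[-1.7404]
Step 13: x=[6.3239] v=[-1.8640]
Step 14: x=[6.2248] v=[-1.9826]
Step 15: x=[6.1200] v=[-2.0959]
Step 16: x=[6.0098] v=[-2.2036]
Step 17: x=[5.8945] v=[-2.3055]
Step 18: x=[5.7744] v=[-2.4012]
Step 19: x=[5.6499] v=[-2.4905]
Step 20: x=[5.5212] v=[-2.5732]
Step 21: x=[5.3888] v=[-2.6490]
Step 22: x=[5.2529] v=[-2.7177]
Step 23: x=[5.1139] v=[-2.7792]
Step 24: x=[4.9722] v=[-2.8333]
Step 25: x=[4.8282] v=[-2.8798]
Step 26: x=[4.6823] v=[-2.9186]
Step 27: x=[4.5348] v=[-2.9497]
Step 28: x=[4.3862] v=[-2.9729]
Step 29: x=[4.2368] v=[-2.9882]
Step 30: x=[4.0870] v=[-2.9955]
Step 31: x=[3.9373] v=[-2.9948]
Step 32: x=[3.7880] v=[-2.9861]
Step 33: x=[3.6395] v=[-2.9695]
Step 34: x=[3.4923] v=[-2.9449]
Step 35: x=[3.3467] v=[-2.9125]
Step 36: x=[3.2031] v=[-2.8723]
Step 37: x=[3.0619] v=[-2.8245]
Step 38: x=[2.9234] v=[-2.7691]
Step 39: x=[2.7881] v=[-2.7064]
Step 40: x=[2.6563] v=[-2.6364]
Step 41: x=[2.5283] v=[-2.5594]
Step 42: x=[2.4045] v=[-2.4756]
Step 43: x=[2.2852] v=[-2.3852]
Step 44: x=[2.1708] v=[-2.2884]
Step 45: x=[2.0615] v=[-2.1855]
Step 46: x=[1.9577] v=[-2.0768]
Step 47: x=[1.8596] v=[-1.9625]
Step 48: x=[1.7675] v=[-1.8430]
Step 49: x=[1.6816] v=[-1.7186]
Step 50: x=[1.6021] v=[-1.5896]
Step 51: x=[1.5293] v=[-1.4564]
Step 52: x=[1.4633] v=[-1.3193]
Step 53: x=[1.4044] v=[-1.1787]
Step 54: x=[1.3527] v=[-1.0349]
Step 55: x=[1.3083] v=[-0.8884]
Step 56: x=[1.2713] v=[-0.7395]
Step 57: x=[1.2419] v=[-0.5886]
Step 58: x=[1.2201] v=[-0.4362]
Step 59: x=[1.2060] v=[-0.2826]
Step 60: x=[1.1996] v=[-0.1283]
Step 61: x=[1.2009] v=[0.0264]
First v>=0 after going negative at step 61, time=3.0500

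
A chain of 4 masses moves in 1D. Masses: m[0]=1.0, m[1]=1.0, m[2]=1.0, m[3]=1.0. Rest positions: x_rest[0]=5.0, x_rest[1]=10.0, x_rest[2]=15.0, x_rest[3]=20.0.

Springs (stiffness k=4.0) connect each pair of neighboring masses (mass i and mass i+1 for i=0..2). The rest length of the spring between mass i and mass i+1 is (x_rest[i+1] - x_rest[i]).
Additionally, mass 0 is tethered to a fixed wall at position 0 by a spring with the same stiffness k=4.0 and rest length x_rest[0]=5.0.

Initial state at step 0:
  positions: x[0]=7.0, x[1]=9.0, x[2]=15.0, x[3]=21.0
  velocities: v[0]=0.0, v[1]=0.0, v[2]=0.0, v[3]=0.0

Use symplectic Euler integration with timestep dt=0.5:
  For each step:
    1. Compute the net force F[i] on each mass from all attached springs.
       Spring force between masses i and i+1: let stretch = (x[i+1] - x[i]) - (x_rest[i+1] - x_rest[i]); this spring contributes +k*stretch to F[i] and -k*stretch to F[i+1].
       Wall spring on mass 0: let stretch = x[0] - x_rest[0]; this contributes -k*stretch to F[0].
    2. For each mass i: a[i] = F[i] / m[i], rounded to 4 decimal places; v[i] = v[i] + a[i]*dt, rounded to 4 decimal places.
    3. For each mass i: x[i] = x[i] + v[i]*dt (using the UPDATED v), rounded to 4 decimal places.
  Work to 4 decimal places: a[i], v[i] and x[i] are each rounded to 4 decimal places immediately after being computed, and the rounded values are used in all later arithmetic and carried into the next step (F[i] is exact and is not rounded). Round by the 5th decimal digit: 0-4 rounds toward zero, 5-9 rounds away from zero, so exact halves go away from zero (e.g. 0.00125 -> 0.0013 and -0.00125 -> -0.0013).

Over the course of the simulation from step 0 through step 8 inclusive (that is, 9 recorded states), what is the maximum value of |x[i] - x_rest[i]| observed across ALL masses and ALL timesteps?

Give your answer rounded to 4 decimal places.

Step 0: x=[7.0000 9.0000 15.0000 21.0000] v=[0.0000 0.0000 0.0000 0.0000]
Step 1: x=[2.0000 13.0000 15.0000 20.0000] v=[-10.0000 8.0000 0.0000 -2.0000]
Step 2: x=[6.0000 8.0000 18.0000 19.0000] v=[8.0000 -10.0000 6.0000 -2.0000]
Step 3: x=[6.0000 11.0000 12.0000 22.0000] v=[0.0000 6.0000 -12.0000 6.0000]
Step 4: x=[5.0000 10.0000 15.0000 20.0000] v=[-2.0000 -2.0000 6.0000 -4.0000]
Step 5: x=[4.0000 9.0000 18.0000 18.0000] v=[-2.0000 -2.0000 6.0000 -4.0000]
Step 6: x=[4.0000 12.0000 12.0000 21.0000] v=[0.0000 6.0000 -12.0000 6.0000]
Step 7: x=[8.0000 7.0000 15.0000 20.0000] v=[8.0000 -10.0000 6.0000 -2.0000]
Step 8: x=[3.0000 11.0000 15.0000 19.0000] v=[-10.0000 8.0000 0.0000 -2.0000]
Max displacement = 3.0000

Answer: 3.0000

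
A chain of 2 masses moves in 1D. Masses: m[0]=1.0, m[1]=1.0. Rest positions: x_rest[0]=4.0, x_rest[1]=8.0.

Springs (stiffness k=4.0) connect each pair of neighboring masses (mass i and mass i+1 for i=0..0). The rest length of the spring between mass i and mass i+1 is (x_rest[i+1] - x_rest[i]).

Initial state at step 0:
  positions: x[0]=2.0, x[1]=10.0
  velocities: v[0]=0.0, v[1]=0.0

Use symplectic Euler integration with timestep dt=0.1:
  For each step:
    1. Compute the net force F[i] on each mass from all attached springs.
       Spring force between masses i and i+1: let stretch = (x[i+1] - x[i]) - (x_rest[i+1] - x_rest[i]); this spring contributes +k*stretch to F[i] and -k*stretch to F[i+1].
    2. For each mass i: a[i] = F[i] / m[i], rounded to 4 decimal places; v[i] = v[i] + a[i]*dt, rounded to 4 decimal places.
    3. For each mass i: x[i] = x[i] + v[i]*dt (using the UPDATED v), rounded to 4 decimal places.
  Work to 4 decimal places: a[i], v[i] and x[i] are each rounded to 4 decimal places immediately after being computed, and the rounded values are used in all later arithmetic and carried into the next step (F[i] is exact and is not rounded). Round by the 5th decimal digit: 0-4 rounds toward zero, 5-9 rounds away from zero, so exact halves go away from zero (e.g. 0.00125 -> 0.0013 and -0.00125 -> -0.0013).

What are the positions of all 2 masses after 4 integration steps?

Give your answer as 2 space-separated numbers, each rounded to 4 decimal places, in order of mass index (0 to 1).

Step 0: x=[2.0000 10.0000] v=[0.0000 0.0000]
Step 1: x=[2.1600 9.8400] v=[1.6000 -1.6000]
Step 2: x=[2.4672 9.5328] v=[3.0720 -3.0720]
Step 3: x=[2.8970 9.1030] v=[4.2982 -4.2982]
Step 4: x=[3.4151 8.5849] v=[5.1806 -5.1806]

Answer: 3.4151 8.5849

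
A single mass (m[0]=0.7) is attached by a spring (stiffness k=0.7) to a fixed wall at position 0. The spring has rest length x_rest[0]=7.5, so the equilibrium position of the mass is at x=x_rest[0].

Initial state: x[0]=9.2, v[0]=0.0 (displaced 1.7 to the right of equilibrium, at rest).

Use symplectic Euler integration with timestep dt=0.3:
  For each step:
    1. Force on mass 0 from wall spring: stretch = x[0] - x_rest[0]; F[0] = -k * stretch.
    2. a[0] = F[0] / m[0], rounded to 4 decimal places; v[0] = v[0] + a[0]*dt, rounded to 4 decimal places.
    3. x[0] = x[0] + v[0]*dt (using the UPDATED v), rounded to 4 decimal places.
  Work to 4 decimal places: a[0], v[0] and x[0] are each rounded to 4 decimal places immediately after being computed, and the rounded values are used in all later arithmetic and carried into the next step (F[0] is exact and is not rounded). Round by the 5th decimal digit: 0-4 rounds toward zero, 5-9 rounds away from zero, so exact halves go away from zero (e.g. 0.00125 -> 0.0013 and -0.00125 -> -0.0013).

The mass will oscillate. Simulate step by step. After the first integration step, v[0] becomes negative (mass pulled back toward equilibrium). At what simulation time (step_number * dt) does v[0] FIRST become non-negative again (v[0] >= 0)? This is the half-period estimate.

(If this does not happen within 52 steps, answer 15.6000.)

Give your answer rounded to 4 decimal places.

Answer: 3.3000

Derivation:
Step 0: x=[9.2000] v=[0.0000]
Step 1: x=[9.0470] v=[-0.5100]
Step 2: x=[8.7548] v=[-0.9741]
Step 3: x=[8.3497] v=[-1.3505]
Step 4: x=[7.8681] v=[-1.6054]
Step 5: x=[7.3534] v=[-1.7158]
Step 6: x=[6.8519] v=[-1.6718]
Step 7: x=[6.4087] v=[-1.4774]
Step 8: x=[6.0637] v=[-1.1500]
Step 9: x=[5.8480] v=[-0.7191]
Step 10: x=[5.7810] v=[-0.2235]
Step 11: x=[5.8687] v=[0.2922]
First v>=0 after going negative at step 11, time=3.3000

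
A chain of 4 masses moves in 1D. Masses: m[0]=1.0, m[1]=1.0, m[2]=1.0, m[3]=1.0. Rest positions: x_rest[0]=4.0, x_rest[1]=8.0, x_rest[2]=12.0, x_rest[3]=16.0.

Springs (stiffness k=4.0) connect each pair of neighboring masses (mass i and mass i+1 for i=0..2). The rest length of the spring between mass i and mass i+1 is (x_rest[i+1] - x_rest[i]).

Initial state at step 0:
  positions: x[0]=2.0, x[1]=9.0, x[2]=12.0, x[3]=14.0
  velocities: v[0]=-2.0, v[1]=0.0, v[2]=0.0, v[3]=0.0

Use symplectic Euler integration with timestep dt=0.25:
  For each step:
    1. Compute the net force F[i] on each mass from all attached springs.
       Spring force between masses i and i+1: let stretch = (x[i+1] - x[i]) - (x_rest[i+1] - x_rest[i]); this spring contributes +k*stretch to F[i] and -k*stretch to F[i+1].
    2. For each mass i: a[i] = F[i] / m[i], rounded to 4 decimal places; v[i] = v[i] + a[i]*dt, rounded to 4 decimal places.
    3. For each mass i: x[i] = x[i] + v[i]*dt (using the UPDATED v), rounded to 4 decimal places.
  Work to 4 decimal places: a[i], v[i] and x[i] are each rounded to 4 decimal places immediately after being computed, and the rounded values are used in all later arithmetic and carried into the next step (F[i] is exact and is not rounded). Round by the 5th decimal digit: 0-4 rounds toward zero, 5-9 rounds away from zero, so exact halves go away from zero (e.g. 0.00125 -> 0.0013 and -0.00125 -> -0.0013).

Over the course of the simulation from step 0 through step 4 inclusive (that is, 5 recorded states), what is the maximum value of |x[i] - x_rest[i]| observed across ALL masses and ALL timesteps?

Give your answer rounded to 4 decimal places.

Answer: 3.0312

Derivation:
Step 0: x=[2.0000 9.0000 12.0000 14.0000] v=[-2.0000 0.0000 0.0000 0.0000]
Step 1: x=[2.2500 8.0000 11.7500 14.5000] v=[1.0000 -4.0000 -1.0000 2.0000]
Step 2: x=[2.9375 6.5000 11.2500 15.3125] v=[2.7500 -6.0000 -2.0000 3.2500]
Step 3: x=[3.5156 5.2969 10.5781 16.1094] v=[2.3125 -4.8125 -2.6875 3.1875]
Step 4: x=[3.5391 4.9688 9.9688 16.5235] v=[0.0938 -1.3126 -2.4374 1.6562]
Max displacement = 3.0312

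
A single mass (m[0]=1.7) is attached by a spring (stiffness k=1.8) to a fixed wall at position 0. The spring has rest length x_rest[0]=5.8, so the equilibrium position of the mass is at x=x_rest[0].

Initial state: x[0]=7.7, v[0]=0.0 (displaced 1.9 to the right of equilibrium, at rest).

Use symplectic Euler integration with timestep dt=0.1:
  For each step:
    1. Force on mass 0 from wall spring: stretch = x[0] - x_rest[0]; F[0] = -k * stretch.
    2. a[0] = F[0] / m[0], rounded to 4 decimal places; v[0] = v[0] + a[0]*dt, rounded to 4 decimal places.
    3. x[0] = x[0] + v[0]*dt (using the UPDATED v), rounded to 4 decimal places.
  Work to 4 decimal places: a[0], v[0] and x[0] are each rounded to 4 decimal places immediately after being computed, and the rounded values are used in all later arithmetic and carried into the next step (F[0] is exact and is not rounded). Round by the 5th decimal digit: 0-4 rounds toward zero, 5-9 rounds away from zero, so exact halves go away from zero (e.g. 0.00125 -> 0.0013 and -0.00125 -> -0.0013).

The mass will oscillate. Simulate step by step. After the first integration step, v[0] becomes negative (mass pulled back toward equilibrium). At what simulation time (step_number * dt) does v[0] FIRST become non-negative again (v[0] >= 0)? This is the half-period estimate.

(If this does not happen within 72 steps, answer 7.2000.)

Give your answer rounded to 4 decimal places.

Step 0: x=[7.7000] v=[0.0000]
Step 1: x=[7.6799] v=[-0.2012]
Step 2: x=[7.6399] v=[-0.4003]
Step 3: x=[7.5804] v=[-0.5951]
Step 4: x=[7.5020] v=[-0.7836]
Step 5: x=[7.4056] v=[-0.9638]
Step 6: x=[7.2922] v=[-1.1338]
Step 7: x=[7.1630] v=[-1.2918]
Step 8: x=[7.0194] v=[-1.4361]
Step 9: x=[6.8629] v=[-1.5652]
Step 10: x=[6.6951] v=[-1.6777]
Step 11: x=[6.5179] v=[-1.7725]
Step 12: x=[6.3331] v=[-1.8485]
Step 13: x=[6.1426] v=[-1.9050]
Step 14: x=[5.9485] v=[-1.9413]
Step 15: x=[5.7528] v=[-1.9570]
Step 16: x=[5.5576] v=[-1.9520]
Step 17: x=[5.3650] v=[-1.9263]
Step 18: x=[5.1770] v=[-1.8802]
Step 19: x=[4.9956] v=[-1.8142]
Step 20: x=[4.8227] v=[-1.7290]
Step 21: x=[4.6602] v=[-1.6255]
Step 22: x=[4.5097] v=[-1.5048]
Step 23: x=[4.3729] v=[-1.3682]
Step 24: x=[4.2512] v=[-1.2171]
Step 25: x=[4.1459] v=[-1.0531]
Step 26: x=[4.0581] v=[-0.8780]
Step 27: x=[3.9887] v=[-0.6936]
Step 28: x=[3.9385] v=[-0.5018]
Step 29: x=[3.9080] v=[-0.3047]
Step 30: x=[3.8976] v=[-0.1044]
Step 31: x=[3.9073] v=[0.0970]
First v>=0 after going negative at step 31, time=3.1000

Answer: 3.1000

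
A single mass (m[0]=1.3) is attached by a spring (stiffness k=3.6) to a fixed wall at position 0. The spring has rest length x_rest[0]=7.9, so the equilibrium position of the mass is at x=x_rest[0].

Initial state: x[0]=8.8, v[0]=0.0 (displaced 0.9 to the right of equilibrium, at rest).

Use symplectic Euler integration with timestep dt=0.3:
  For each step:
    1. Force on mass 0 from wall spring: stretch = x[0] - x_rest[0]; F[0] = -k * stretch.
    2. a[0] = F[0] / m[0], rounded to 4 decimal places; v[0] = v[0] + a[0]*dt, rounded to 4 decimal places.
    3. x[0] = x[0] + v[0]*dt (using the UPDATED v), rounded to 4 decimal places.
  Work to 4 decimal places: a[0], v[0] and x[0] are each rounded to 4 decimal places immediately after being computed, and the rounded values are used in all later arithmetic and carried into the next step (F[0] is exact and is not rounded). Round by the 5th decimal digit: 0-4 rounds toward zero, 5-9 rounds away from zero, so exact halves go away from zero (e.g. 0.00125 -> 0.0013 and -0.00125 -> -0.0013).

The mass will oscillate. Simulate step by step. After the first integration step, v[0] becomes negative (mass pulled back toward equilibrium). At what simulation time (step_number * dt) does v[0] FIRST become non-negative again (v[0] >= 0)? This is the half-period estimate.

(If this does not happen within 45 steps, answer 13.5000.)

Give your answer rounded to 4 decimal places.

Step 0: x=[8.8000] v=[0.0000]
Step 1: x=[8.5757] v=[-0.7477]
Step 2: x=[8.1830] v=[-1.3091]
Step 3: x=[7.7197] v=[-1.5442]
Step 4: x=[7.3014] v=[-1.3944]
Step 5: x=[7.0323] v=[-0.8971]
Step 6: x=[6.9794] v=[-0.1762]
Step 7: x=[7.1560] v=[0.5886]
First v>=0 after going negative at step 7, time=2.1000

Answer: 2.1000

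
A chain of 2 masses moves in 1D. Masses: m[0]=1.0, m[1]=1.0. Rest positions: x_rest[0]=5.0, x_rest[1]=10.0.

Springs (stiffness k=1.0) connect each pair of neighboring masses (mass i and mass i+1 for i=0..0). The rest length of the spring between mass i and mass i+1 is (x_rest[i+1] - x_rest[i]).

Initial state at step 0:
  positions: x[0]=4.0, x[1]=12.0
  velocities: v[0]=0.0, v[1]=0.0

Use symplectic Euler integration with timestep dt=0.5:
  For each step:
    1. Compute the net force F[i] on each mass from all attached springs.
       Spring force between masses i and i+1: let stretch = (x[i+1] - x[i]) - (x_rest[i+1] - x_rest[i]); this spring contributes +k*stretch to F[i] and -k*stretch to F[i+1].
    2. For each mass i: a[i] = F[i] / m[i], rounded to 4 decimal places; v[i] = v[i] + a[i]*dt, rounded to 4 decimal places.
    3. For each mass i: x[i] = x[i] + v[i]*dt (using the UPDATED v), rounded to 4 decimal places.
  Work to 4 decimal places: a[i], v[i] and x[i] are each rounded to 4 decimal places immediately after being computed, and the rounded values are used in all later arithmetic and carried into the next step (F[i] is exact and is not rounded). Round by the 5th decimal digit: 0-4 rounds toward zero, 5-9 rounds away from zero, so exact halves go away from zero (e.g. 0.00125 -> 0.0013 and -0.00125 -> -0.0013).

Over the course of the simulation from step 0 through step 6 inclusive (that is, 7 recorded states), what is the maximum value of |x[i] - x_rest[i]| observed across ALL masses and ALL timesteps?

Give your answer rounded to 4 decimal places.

Answer: 2.0938

Derivation:
Step 0: x=[4.0000 12.0000] v=[0.0000 0.0000]
Step 1: x=[4.7500 11.2500] v=[1.5000 -1.5000]
Step 2: x=[5.8750 10.1250] v=[2.2500 -2.2500]
Step 3: x=[6.8125 9.1875] v=[1.8750 -1.8750]
Step 4: x=[7.0938 8.9063] v=[0.5625 -0.5625]
Step 5: x=[6.5782 9.4220] v=[-1.0313 1.0313]
Step 6: x=[5.5235 10.4767] v=[-2.1094 2.1094]
Max displacement = 2.0938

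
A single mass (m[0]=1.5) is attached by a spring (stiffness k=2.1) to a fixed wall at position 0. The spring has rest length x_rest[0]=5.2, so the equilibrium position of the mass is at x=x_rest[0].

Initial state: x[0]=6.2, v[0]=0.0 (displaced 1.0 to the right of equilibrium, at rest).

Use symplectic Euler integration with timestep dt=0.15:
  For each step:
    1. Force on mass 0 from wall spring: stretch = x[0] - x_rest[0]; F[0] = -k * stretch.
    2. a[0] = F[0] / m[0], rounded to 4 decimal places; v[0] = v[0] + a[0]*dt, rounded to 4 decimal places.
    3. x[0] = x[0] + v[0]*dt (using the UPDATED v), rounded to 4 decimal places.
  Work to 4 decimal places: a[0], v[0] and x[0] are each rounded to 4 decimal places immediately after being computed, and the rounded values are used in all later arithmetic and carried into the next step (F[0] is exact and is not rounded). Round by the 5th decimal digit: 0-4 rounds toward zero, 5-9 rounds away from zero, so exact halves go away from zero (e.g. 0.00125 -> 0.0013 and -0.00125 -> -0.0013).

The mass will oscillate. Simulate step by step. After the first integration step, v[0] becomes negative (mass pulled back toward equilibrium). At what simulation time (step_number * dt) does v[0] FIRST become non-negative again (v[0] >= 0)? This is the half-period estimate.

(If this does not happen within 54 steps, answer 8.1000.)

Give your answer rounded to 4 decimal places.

Step 0: x=[6.2000] v=[0.0000]
Step 1: x=[6.1685] v=[-0.2100]
Step 2: x=[6.1065] v=[-0.4134]
Step 3: x=[6.0159] v=[-0.6038]
Step 4: x=[5.8996] v=[-0.7751]
Step 5: x=[5.7613] v=[-0.9220]
Step 6: x=[5.6053] v=[-1.0399]
Step 7: x=[5.4366] v=[-1.1250]
Step 8: x=[5.2604] v=[-1.1747]
Step 9: x=[5.0823] v=[-1.1874]
Step 10: x=[4.9079] v=[-1.1627]
Step 11: x=[4.7427] v=[-1.1014]
Step 12: x=[4.5919] v=[-1.0054]
Step 13: x=[4.4602] v=[-0.8777]
Step 14: x=[4.3519] v=[-0.7223]
Step 15: x=[4.2703] v=[-0.5442]
Step 16: x=[4.2180] v=[-0.3490]
Step 17: x=[4.1966] v=[-0.1428]
Step 18: x=[4.2068] v=[0.0679]
First v>=0 after going negative at step 18, time=2.7000

Answer: 2.7000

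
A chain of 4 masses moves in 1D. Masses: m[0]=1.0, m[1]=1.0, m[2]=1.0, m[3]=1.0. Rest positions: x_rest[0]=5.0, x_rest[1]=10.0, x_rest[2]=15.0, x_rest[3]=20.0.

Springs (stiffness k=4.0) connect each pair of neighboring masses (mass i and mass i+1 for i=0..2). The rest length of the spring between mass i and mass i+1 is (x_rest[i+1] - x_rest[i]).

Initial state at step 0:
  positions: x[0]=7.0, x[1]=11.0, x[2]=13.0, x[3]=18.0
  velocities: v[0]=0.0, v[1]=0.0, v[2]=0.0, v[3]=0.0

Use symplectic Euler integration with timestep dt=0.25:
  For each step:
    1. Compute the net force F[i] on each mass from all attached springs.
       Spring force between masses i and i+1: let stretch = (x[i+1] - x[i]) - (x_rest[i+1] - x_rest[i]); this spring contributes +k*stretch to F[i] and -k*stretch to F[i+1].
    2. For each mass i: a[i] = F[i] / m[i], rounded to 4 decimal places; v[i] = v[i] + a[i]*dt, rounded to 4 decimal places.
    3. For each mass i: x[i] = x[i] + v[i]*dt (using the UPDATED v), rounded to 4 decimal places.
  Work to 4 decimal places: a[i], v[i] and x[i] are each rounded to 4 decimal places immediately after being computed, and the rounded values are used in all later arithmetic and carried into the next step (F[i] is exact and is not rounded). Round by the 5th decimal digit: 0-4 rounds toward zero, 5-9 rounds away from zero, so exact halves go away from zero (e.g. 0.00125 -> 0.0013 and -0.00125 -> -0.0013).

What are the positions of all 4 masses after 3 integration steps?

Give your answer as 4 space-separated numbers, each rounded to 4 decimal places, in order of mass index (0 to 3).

Step 0: x=[7.0000 11.0000 13.0000 18.0000] v=[0.0000 0.0000 0.0000 0.0000]
Step 1: x=[6.7500 10.5000 13.7500 18.0000] v=[-1.0000 -2.0000 3.0000 0.0000]
Step 2: x=[6.1875 9.8750 14.7500 18.1875] v=[-2.2500 -2.5000 4.0000 0.7500]
Step 3: x=[5.2969 9.5469 15.3906 18.7656] v=[-3.5625 -1.3125 2.5625 2.3125]

Answer: 5.2969 9.5469 15.3906 18.7656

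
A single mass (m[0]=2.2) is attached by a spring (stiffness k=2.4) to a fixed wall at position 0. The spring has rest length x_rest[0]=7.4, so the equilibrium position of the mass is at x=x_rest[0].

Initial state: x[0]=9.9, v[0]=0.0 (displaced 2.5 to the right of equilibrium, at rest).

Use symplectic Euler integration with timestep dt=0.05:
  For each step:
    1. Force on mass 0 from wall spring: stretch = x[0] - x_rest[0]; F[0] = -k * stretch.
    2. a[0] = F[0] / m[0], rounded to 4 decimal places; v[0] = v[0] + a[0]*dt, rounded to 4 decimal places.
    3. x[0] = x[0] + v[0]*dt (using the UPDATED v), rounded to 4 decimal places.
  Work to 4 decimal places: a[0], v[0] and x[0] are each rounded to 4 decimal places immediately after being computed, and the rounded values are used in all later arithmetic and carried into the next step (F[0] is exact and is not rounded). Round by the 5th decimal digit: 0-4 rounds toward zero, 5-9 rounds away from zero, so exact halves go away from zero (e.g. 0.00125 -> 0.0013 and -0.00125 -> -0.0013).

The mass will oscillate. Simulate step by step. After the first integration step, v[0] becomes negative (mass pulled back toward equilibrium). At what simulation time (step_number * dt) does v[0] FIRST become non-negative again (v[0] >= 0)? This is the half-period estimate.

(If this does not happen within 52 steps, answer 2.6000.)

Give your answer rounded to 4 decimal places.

Step 0: x=[9.9000] v=[0.0000]
Step 1: x=[9.8932] v=[-0.1364]
Step 2: x=[9.8796] v=[-0.2724]
Step 3: x=[9.8592] v=[-0.4077]
Step 4: x=[9.8321] v=[-0.5418]
Step 5: x=[9.7984] v=[-0.6745]
Step 6: x=[9.7581] v=[-0.8053]
Step 7: x=[9.7114] v=[-0.9339]
Step 8: x=[9.6584] v=[-1.0600]
Step 9: x=[9.5992] v=[-1.1832]
Step 10: x=[9.5340] v=[-1.3032]
Step 11: x=[9.4630] v=[-1.4196]
Step 12: x=[9.3864] v=[-1.5321]
Step 13: x=[9.3044] v=[-1.6405]
Step 14: x=[9.2172] v=[-1.7444]
Step 15: x=[9.1250] v=[-1.8435]
Step 16: x=[9.0281] v=[-1.9376]
Step 17: x=[8.9268] v=[-2.0264]
Step 18: x=[8.8213] v=[-2.1097]
Step 19: x=[8.7119] v=[-2.1872]
Step 20: x=[8.5990] v=[-2.2588]
Step 21: x=[8.4828] v=[-2.3242]
Step 22: x=[8.3636] v=[-2.3833]
Step 23: x=[8.2418] v=[-2.4359]
Step 24: x=[8.1177] v=[-2.4818]
Step 25: x=[7.9917] v=[-2.5209]
Step 26: x=[7.8640] v=[-2.5532]
Step 27: x=[7.7351] v=[-2.5785]
Step 28: x=[7.6053] v=[-2.5968]
Step 29: x=[7.4749] v=[-2.6080]
Step 30: x=[7.3443] v=[-2.6121]
Step 31: x=[7.2138] v=[-2.6091]
Step 32: x=[7.0839] v=[-2.5989]
Step 33: x=[6.9548] v=[-2.5817]
Step 34: x=[6.8269] v=[-2.5574]
Step 35: x=[6.7006] v=[-2.5261]
Step 36: x=[6.5762] v=[-2.4880]
Step 37: x=[6.4540] v=[-2.4431]
Step 38: x=[6.3344] v=[-2.3915]
Step 39: x=[6.2177] v=[-2.3334]
Step 40: x=[6.1043] v=[-2.2689]
Step 41: x=[5.9944] v=[-2.1982]
Step 42: x=[5.8883] v=[-2.1215]
Step 43: x=[5.7864] v=[-2.0390]
Step 44: x=[5.6889] v=[-1.9510]
Step 45: x=[5.5960] v=[-1.8577]
Step 46: x=[5.5080] v=[-1.7593]
Step 47: x=[5.4252] v=[-1.6561]
Step 48: x=[5.3478] v=[-1.5484]
Step 49: x=[5.2760] v=[-1.4365]
Step 50: x=[5.2100] v=[-1.3206]
Step 51: x=[5.1499] v=[-1.2011]
Step 52: x=[5.0960] v=[-1.0784]
v[0] did not become non-negative within 52 steps; using fallback time=2.6000

Answer: 2.6000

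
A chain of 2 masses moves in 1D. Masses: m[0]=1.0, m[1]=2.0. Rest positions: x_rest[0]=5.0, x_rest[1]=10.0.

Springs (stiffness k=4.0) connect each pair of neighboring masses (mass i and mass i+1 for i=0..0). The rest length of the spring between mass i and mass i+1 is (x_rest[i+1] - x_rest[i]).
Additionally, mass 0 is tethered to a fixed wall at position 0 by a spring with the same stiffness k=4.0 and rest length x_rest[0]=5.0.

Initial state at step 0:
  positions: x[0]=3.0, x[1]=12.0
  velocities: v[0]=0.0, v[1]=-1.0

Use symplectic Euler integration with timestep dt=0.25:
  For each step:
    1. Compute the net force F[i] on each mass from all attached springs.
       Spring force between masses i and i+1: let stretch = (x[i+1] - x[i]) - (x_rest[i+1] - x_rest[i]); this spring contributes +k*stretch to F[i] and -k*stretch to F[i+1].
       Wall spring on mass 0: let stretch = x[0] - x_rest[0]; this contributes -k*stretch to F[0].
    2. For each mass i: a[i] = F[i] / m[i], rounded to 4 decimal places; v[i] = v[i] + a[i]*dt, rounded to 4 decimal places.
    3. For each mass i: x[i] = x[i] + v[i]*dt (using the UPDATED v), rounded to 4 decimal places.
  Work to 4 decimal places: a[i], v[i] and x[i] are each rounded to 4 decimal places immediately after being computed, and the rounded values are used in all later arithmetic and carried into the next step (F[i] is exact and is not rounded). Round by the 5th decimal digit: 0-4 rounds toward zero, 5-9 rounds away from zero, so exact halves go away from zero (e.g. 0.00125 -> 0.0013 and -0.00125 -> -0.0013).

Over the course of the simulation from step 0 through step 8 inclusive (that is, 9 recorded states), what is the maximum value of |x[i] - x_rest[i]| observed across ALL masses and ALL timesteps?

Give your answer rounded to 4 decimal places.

Answer: 3.5861

Derivation:
Step 0: x=[3.0000 12.0000] v=[0.0000 -1.0000]
Step 1: x=[4.5000 11.2500] v=[6.0000 -3.0000]
Step 2: x=[6.5625 10.2813] v=[8.2500 -3.8750]
Step 3: x=[7.9141 9.4727] v=[5.4063 -3.2344]
Step 4: x=[7.6768 9.0943] v=[-0.9492 -1.5137]
Step 5: x=[5.8747 9.1637] v=[-7.2085 0.2776]
Step 6: x=[3.4262 9.4470] v=[-9.7942 1.1331]
Step 7: x=[1.6263 9.6027] v=[-7.1996 0.6227]
Step 8: x=[1.4139 9.3863] v=[-0.8495 -0.8655]
Max displacement = 3.5861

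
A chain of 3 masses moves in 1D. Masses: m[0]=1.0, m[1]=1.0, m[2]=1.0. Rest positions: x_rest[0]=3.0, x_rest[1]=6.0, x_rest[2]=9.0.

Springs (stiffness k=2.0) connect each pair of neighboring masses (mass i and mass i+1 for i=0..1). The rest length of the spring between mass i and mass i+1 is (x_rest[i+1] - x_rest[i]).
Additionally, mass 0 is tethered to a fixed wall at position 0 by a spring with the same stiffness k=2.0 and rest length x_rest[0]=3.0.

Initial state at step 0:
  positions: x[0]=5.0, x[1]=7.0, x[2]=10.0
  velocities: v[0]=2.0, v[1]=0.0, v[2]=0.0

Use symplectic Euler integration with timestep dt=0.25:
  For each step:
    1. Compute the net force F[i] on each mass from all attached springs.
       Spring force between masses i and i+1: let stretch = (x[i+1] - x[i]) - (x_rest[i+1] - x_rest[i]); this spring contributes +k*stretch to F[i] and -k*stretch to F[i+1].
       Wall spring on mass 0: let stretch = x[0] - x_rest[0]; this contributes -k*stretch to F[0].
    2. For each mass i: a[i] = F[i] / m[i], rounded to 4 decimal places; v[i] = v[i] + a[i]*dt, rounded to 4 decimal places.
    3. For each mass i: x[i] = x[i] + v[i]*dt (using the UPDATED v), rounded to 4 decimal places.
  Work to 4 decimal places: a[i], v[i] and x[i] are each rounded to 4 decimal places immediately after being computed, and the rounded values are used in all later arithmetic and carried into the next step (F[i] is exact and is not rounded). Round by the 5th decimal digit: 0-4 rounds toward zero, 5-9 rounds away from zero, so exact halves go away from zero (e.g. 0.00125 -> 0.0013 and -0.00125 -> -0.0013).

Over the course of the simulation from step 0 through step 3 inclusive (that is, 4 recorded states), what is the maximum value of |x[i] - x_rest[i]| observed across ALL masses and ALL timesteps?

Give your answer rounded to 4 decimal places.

Step 0: x=[5.0000 7.0000 10.0000] v=[2.0000 0.0000 0.0000]
Step 1: x=[5.1250 7.1250 10.0000] v=[0.5000 0.5000 0.0000]
Step 2: x=[4.8594 7.3594 10.0156] v=[-1.0625 0.9375 0.0625]
Step 3: x=[4.2989 7.6133 10.0742] v=[-2.2422 1.0156 0.2344]
Max displacement = 2.1250

Answer: 2.1250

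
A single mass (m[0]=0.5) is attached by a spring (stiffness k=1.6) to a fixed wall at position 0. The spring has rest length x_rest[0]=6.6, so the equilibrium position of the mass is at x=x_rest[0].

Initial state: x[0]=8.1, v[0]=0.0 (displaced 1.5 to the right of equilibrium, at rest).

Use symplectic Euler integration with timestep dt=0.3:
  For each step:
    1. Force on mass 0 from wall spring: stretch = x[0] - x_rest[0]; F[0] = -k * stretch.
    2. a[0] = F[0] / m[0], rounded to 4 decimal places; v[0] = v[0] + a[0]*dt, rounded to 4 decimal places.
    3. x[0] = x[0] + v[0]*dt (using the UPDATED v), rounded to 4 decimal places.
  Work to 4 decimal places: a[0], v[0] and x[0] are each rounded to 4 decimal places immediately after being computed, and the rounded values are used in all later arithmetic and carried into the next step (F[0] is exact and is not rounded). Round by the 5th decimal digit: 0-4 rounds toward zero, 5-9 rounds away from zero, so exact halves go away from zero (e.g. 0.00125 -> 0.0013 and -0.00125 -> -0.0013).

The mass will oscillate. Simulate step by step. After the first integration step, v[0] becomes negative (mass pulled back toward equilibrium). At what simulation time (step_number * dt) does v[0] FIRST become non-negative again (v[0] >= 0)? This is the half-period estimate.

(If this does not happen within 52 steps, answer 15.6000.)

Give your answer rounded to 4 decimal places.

Answer: 1.8000

Derivation:
Step 0: x=[8.1000] v=[0.0000]
Step 1: x=[7.6680] v=[-1.4400]
Step 2: x=[6.9284] v=[-2.4653]
Step 3: x=[6.0942] v=[-2.7806]
Step 4: x=[5.4057] v=[-2.2950]
Step 5: x=[5.0612] v=[-1.1485]
Step 6: x=[5.1598] v=[0.3288]
First v>=0 after going negative at step 6, time=1.8000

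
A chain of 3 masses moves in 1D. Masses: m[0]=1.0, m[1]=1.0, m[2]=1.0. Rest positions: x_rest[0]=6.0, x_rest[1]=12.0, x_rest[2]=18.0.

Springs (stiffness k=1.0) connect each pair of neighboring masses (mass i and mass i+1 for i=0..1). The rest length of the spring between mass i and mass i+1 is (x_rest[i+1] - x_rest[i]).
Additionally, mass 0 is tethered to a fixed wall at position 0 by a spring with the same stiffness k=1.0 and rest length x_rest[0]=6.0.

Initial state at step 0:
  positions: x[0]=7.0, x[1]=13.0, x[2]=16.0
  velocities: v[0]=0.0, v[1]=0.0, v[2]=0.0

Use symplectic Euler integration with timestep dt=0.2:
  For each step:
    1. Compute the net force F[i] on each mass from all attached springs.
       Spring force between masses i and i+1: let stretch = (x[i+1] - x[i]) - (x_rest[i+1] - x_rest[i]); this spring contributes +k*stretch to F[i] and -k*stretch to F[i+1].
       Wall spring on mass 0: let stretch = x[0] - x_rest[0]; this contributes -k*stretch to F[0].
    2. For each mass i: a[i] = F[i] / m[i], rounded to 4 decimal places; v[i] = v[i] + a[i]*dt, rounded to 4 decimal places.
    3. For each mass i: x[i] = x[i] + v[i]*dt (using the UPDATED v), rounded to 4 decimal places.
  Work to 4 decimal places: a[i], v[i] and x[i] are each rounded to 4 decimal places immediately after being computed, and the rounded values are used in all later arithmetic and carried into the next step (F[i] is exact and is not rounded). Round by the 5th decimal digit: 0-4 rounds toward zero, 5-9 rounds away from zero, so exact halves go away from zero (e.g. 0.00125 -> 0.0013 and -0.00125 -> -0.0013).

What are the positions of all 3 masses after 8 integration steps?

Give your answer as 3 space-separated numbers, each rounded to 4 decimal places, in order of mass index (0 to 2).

Answer: 5.4695 10.7704 18.6741

Derivation:
Step 0: x=[7.0000 13.0000 16.0000] v=[0.0000 0.0000 0.0000]
Step 1: x=[6.9600 12.8800 16.1200] v=[-0.2000 -0.6000 0.6000]
Step 2: x=[6.8784 12.6528 16.3504] v=[-0.4080 -1.1360 1.1520]
Step 3: x=[6.7526 12.3425 16.6729] v=[-0.6288 -1.5514 1.6125]
Step 4: x=[6.5803 11.9818 17.0622] v=[-0.8613 -1.8033 1.9464]
Step 5: x=[6.3609 11.6083 17.4883] v=[-1.0971 -1.8675 2.1303]
Step 6: x=[6.0969 11.2601 17.9192] v=[-1.3198 -1.7410 2.1543]
Step 7: x=[5.7956 10.9717 18.3237] v=[-1.5065 -1.4418 2.0225]
Step 8: x=[5.4695 10.7704 18.6741] v=[-1.6304 -1.0066 1.7521]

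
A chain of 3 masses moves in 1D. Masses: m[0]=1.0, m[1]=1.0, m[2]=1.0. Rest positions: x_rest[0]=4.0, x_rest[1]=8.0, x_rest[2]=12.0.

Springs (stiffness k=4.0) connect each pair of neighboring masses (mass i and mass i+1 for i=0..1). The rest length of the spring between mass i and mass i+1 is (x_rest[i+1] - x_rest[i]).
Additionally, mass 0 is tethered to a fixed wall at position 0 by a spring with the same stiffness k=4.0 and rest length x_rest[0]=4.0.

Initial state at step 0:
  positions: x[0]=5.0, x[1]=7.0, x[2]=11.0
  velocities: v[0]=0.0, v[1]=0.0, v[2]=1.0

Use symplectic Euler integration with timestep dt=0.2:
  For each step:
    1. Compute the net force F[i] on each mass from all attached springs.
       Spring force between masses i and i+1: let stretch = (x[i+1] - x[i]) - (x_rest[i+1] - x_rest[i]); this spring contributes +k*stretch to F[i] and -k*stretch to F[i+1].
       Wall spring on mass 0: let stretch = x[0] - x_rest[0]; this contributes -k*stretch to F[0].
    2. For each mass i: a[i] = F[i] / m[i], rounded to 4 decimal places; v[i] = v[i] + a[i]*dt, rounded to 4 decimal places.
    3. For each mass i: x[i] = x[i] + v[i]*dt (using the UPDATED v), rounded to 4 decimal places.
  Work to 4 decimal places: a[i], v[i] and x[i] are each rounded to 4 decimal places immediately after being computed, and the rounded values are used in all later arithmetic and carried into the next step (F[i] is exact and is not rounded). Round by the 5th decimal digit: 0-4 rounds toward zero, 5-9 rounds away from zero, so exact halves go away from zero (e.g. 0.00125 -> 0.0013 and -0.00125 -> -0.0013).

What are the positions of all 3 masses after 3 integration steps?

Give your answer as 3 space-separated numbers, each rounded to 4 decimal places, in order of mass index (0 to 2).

Step 0: x=[5.0000 7.0000 11.0000] v=[0.0000 0.0000 1.0000]
Step 1: x=[4.5200 7.3200 11.2000] v=[-2.4000 1.6000 1.0000]
Step 2: x=[3.7648 7.8128 11.4192] v=[-3.7760 2.4640 1.0960]
Step 3: x=[3.0549 8.2349 11.7014] v=[-3.5494 2.1107 1.4109]

Answer: 3.0549 8.2349 11.7014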